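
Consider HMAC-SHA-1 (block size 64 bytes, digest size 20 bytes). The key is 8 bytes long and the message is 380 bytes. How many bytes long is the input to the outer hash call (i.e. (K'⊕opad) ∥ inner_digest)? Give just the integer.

84

Key is 8 ≤ 64 bytes, zero-padded: |K'| = 64.
Outer input = (K'⊕opad) ∥ H(inner) → 64 + 20 = 84 bytes.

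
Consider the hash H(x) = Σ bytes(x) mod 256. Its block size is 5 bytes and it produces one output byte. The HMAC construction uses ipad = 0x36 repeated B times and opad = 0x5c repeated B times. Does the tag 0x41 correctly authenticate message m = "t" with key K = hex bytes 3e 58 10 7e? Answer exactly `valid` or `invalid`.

invalid

Key hex bytes 3e 58 10 7e is 4 bytes ≤ B = 5; zero-pad to 5 bytes: K' = 3e 58 10 7e 00.
K' ⊕ ipad = 08 6e 26 48 36; K' ⊕ opad = 62 04 4c 22 5c.
Inner hash: sum = 8+110+38+72+54+116 = 398; mod 256 = 142 → 8e.
Outer hash (recomputed tag): sum = 98+4+76+34+92+142 = 446; mod 256 = 190 → be.
Recomputed tag = be; claimed = 41 → mismatch.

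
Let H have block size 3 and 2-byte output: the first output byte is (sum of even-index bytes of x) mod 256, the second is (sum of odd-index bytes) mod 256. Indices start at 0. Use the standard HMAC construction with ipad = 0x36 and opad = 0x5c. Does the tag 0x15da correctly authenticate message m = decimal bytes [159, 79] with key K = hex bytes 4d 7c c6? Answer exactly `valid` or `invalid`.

Key hex bytes 4d 7c c6 is exactly B = 3 bytes: K' = 4d 7c c6.
K' ⊕ ipad = 7b 4a f0; K' ⊕ opad = 11 20 9a.
Inner hash: even-index sum = 442 mod 256 = 186; odd-index sum = 233 mod 256 = 233 → ba e9.
Outer hash (recomputed tag): even-index sum = 404 mod 256 = 148; odd-index sum = 218 mod 256 = 218 → 94 da.
Recomputed tag = 94da; claimed = 15da → mismatch.

invalid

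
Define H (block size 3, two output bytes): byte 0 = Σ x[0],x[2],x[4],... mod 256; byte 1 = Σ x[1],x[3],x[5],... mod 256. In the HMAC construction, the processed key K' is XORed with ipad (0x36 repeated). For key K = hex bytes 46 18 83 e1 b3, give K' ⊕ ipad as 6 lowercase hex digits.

4acf36

Key hex bytes 46 18 83 e1 b3 is 5 bytes > B = 3, so hash it first: H(key) = 7c f9, then zero-pad to 3 bytes: K' = 7c f9 00.
XOR each byte with 0x36: 7c⊕36=4a, f9⊕36=cf, 00⊕36=36.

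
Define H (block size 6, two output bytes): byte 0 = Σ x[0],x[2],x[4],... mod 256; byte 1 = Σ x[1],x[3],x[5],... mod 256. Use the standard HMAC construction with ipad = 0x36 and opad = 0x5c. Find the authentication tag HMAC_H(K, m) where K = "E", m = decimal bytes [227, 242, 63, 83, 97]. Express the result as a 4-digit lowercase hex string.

Key "E" = 45 is 1 byte ≤ B = 6; zero-pad to 6 bytes: K' = 45 00 00 00 00 00.
K' ⊕ ipad = 73 36 36 36 36 36.  K' ⊕ opad = 19 5c 5c 5c 5c 5c.
Inner input = (K'⊕ipad) ∥ m = 73 36 36 36 36 36 ∥ e3 f2 3f 53 61.
Inner hash: even-index sum = 610 mod 256 = 98; odd-index sum = 487 mod 256 = 231 → 62 e7.
Outer input = (K'⊕opad) ∥ inner = 19 5c 5c 5c 5c 5c ∥ 62 e7.
Outer hash (tag): even-index sum = 307 mod 256 = 51; odd-index sum = 507 mod 256 = 251 → 33 fb.

33fb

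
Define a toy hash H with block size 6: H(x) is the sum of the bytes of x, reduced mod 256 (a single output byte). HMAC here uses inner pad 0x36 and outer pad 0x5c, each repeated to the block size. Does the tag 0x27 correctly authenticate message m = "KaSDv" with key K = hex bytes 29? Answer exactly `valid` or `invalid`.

Key hex bytes 29 is 1 byte ≤ B = 6; zero-pad to 6 bytes: K' = 29 00 00 00 00 00.
K' ⊕ ipad = 1f 36 36 36 36 36; K' ⊕ opad = 75 5c 5c 5c 5c 5c.
Inner hash: sum = 31+54+54+54+54+54+75+97+83+68+118 = 742; mod 256 = 230 → e6.
Outer hash (recomputed tag): sum = 117+92+92+92+92+92+230 = 807; mod 256 = 39 → 27.
Recomputed tag = 27; claimed = 27 → match.

valid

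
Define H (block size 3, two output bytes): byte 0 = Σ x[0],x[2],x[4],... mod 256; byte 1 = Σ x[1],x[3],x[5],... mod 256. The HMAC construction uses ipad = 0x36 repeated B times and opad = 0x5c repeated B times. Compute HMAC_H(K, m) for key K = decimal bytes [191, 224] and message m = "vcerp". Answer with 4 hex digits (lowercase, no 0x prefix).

Key decimal bytes [191, 224] = bf e0 is 2 bytes ≤ B = 3; zero-pad to 3 bytes: K' = bf e0 00.
K' ⊕ ipad = 89 d6 36.  K' ⊕ opad = e3 bc 5c.
Inner input = (K'⊕ipad) ∥ m = 89 d6 36 ∥ 76 63 65 72 70.
Inner hash: even-index sum = 404 mod 256 = 148; odd-index sum = 545 mod 256 = 33 → 94 21.
Outer input = (K'⊕opad) ∥ inner = e3 bc 5c ∥ 94 21.
Outer hash (tag): even-index sum = 352 mod 256 = 96; odd-index sum = 336 mod 256 = 80 → 60 50.

6050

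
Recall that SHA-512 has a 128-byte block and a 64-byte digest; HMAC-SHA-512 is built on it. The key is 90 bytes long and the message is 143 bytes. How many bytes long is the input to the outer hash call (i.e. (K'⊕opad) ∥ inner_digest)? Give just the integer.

Key is 90 ≤ 128 bytes, zero-padded: |K'| = 128.
Outer input = (K'⊕opad) ∥ H(inner) → 128 + 64 = 192 bytes.

192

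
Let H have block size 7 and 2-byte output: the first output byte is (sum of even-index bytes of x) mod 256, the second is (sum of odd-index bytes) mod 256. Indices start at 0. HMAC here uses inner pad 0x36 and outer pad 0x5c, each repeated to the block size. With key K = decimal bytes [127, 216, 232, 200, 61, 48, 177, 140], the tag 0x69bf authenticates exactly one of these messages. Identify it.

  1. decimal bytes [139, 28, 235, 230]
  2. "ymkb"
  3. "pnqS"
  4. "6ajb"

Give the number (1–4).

1

Key decimal bytes [127, 216, 232, 200, 61, 48, 177, 140] = 7f d8 e8 c8 3d 30 b1 8c is 8 bytes > B = 7, so hash it first: H(key) = 55 5c, then zero-pad to 7 bytes: K' = 55 5c 00 00 00 00 00.
K' ⊕ ipad = 63 6a 36 36 36 36 36; K' ⊕ opad = 09 00 5c 5c 5c 5c 5c.
m1: inner = H(63 6a 36 36 36 36 36 8b 1c eb e6) = 07 4c; tag = H(09 00 5c 5c 5c 5c 5c 07 4c) = 69bf ← matches
m2: inner = H(63 6a 36 36 36 36 36 79 6d 6b 62) = d4 ba; tag = H(09 00 5c 5c 5c 5c 5c d4 ba) = d78c
m3: inner = H(63 6a 36 36 36 36 36 70 6e 71 53) = c6 b7; tag = H(09 00 5c 5c 5c 5c 5c c6 b7) = d47e
m4: inner = H(63 6a 36 36 36 36 36 36 61 6a 62) = c8 76; tag = H(09 00 5c 5c 5c 5c 5c c8 76) = 9380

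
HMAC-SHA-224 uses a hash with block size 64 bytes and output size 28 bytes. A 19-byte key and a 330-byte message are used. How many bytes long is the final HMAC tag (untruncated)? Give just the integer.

The tag is one SHA-224 digest: 28 bytes.

28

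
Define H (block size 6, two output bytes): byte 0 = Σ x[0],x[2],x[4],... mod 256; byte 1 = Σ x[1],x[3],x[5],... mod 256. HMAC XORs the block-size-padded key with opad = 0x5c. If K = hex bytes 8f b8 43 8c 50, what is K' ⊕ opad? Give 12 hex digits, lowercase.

Key hex bytes 8f b8 43 8c 50 is 5 bytes ≤ B = 6; zero-pad to 6 bytes: K' = 8f b8 43 8c 50 00.
XOR each byte with 0x5c: 8f⊕5c=d3, b8⊕5c=e4, 43⊕5c=1f, 8c⊕5c=d0, 50⊕5c=0c, 00⊕5c=5c.

d3e41fd00c5c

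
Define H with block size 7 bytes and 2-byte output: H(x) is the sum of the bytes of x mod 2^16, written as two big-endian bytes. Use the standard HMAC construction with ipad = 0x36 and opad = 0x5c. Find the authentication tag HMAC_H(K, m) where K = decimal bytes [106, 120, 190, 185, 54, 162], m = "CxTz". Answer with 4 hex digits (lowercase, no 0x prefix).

03fd

Key decimal bytes [106, 120, 190, 185, 54, 162] = 6a 78 be b9 36 a2 is 6 bytes ≤ B = 7; zero-pad to 7 bytes: K' = 6a 78 be b9 36 a2 00.
K' ⊕ ipad = 5c 4e 88 8f 00 94 36.  K' ⊕ opad = 36 24 e2 e5 6a fe 5c.
Inner input = (K'⊕ipad) ∥ m = 5c 4e 88 8f 00 94 36 ∥ 43 78 54 7a.
Inner hash: sum = 92+78+136+143+0+148+54+67+120+84+122 = 1044 → 04 14.
Outer input = (K'⊕opad) ∥ inner = 36 24 e2 e5 6a fe 5c ∥ 04 14.
Outer hash (tag): sum = 54+36+226+229+106+254+92+4+20 = 1021 → 03 fd.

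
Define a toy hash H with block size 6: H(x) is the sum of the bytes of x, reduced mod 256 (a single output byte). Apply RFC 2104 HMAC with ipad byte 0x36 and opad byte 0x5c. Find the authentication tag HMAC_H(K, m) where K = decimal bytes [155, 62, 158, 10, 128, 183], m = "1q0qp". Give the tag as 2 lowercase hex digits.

Key decimal bytes [155, 62, 158, 10, 128, 183] = 9b 3e 9e 0a 80 b7 is exactly B = 6 bytes: K' = 9b 3e 9e 0a 80 b7.
K' ⊕ ipad = ad 08 a8 3c b6 81.  K' ⊕ opad = c7 62 c2 56 dc eb.
Inner input = (K'⊕ipad) ∥ m = ad 08 a8 3c b6 81 ∥ 31 71 30 71 70.
Inner hash: sum = 173+8+168+60+182+129+49+113+48+113+112 = 1155; mod 256 = 131 → 83.
Outer input = (K'⊕opad) ∥ inner = c7 62 c2 56 dc eb ∥ 83.
Outer hash (tag): sum = 199+98+194+86+220+235+131 = 1163; mod 256 = 139 → 8b.

8b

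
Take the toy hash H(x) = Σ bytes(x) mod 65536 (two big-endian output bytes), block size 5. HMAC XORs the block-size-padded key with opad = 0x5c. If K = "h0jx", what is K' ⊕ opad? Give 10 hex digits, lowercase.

Key "h0jx" = 68 30 6a 78 is 4 bytes ≤ B = 5; zero-pad to 5 bytes: K' = 68 30 6a 78 00.
XOR each byte with 0x5c: 68⊕5c=34, 30⊕5c=6c, 6a⊕5c=36, 78⊕5c=24, 00⊕5c=5c.

346c36245c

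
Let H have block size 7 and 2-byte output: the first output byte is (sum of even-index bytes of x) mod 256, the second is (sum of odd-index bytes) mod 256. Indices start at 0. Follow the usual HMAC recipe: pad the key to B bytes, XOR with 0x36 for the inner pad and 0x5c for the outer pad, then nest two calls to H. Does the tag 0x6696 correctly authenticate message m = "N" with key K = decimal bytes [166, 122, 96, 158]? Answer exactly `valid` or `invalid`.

valid

Key decimal bytes [166, 122, 96, 158] = a6 7a 60 9e is 4 bytes ≤ B = 7; zero-pad to 7 bytes: K' = a6 7a 60 9e 00 00 00.
K' ⊕ ipad = 90 4c 56 a8 36 36 36; K' ⊕ opad = fa 26 3c c2 5c 5c 5c.
Inner hash: even-index sum = 338 mod 256 = 82; odd-index sum = 376 mod 256 = 120 → 52 78.
Outer hash (recomputed tag): even-index sum = 614 mod 256 = 102; odd-index sum = 406 mod 256 = 150 → 66 96.
Recomputed tag = 6696; claimed = 6696 → match.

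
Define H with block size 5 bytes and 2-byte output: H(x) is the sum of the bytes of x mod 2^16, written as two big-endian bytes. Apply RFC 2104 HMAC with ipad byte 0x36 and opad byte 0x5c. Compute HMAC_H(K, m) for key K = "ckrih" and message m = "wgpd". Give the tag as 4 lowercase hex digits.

Key "ckrih" = 63 6b 72 69 68 is exactly B = 5 bytes: K' = 63 6b 72 69 68.
K' ⊕ ipad = 55 5d 44 5f 5e.  K' ⊕ opad = 3f 37 2e 35 34.
Inner input = (K'⊕ipad) ∥ m = 55 5d 44 5f 5e ∥ 77 67 70 64.
Inner hash: sum = 85+93+68+95+94+119+103+112+100 = 869 → 03 65.
Outer input = (K'⊕opad) ∥ inner = 3f 37 2e 35 34 ∥ 03 65.
Outer hash (tag): sum = 63+55+46+53+52+3+101 = 373 → 01 75.

0175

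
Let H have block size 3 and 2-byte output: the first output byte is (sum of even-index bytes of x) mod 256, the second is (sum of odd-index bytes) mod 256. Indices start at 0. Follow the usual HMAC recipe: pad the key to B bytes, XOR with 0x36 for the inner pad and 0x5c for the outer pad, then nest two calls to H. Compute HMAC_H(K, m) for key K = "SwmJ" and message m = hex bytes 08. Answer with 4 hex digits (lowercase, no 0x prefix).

f7c9

Key "SwmJ" = 53 77 6d 4a is 4 bytes > B = 3, so hash it first: H(key) = c0 c1, then zero-pad to 3 bytes: K' = c0 c1 00.
K' ⊕ ipad = f6 f7 36.  K' ⊕ opad = 9c 9d 5c.
Inner input = (K'⊕ipad) ∥ m = f6 f7 36 ∥ 08.
Inner hash: even-index sum = 300 mod 256 = 44; odd-index sum = 255 mod 256 = 255 → 2c ff.
Outer input = (K'⊕opad) ∥ inner = 9c 9d 5c ∥ 2c ff.
Outer hash (tag): even-index sum = 503 mod 256 = 247; odd-index sum = 201 mod 256 = 201 → f7 c9.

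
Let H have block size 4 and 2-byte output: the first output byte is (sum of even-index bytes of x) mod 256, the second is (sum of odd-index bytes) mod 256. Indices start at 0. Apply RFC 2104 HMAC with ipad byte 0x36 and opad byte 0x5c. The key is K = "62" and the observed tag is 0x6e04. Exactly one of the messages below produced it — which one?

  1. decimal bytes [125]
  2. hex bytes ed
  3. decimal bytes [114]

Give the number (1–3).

Key "62" = 36 32 is 2 bytes ≤ B = 4; zero-pad to 4 bytes: K' = 36 32 00 00.
K' ⊕ ipad = 00 04 36 36; K' ⊕ opad = 6a 6e 5c 5c.
m1: inner = H(00 04 36 36 7d) = b3 3a; tag = H(6a 6e 5c 5c b3 3a) = 7904
m2: inner = H(00 04 36 36 ed) = 23 3a; tag = H(6a 6e 5c 5c 23 3a) = e904
m3: inner = H(00 04 36 36 72) = a8 3a; tag = H(6a 6e 5c 5c a8 3a) = 6e04 ← matches

3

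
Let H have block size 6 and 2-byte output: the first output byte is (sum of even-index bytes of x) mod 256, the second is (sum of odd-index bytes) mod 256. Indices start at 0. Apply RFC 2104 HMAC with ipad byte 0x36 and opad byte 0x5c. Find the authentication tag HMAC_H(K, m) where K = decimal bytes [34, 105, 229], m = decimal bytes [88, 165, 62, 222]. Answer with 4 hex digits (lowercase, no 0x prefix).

463b

Key decimal bytes [34, 105, 229] = 22 69 e5 is 3 bytes ≤ B = 6; zero-pad to 6 bytes: K' = 22 69 e5 00 00 00.
K' ⊕ ipad = 14 5f d3 36 36 36.  K' ⊕ opad = 7e 35 b9 5c 5c 5c.
Inner input = (K'⊕ipad) ∥ m = 14 5f d3 36 36 36 ∥ 58 a5 3e de.
Inner hash: even-index sum = 435 mod 256 = 179; odd-index sum = 590 mod 256 = 78 → b3 4e.
Outer input = (K'⊕opad) ∥ inner = 7e 35 b9 5c 5c 5c ∥ b3 4e.
Outer hash (tag): even-index sum = 582 mod 256 = 70; odd-index sum = 315 mod 256 = 59 → 46 3b.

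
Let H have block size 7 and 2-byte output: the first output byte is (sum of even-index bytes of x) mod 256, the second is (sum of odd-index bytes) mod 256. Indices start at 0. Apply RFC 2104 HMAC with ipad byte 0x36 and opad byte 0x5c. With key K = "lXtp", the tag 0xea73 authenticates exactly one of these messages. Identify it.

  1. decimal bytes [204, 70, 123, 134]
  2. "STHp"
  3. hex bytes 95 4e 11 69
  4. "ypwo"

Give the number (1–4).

4

Key "lXtp" = 6c 58 74 70 is 4 bytes ≤ B = 7; zero-pad to 7 bytes: K' = 6c 58 74 70 00 00 00.
K' ⊕ ipad = 5a 6e 42 46 36 36 36; K' ⊕ opad = 30 04 28 2c 5c 5c 5c.
m1: inner = H(5a 6e 42 46 36 36 36 cc 46 7b 86) = d4 31; tag = H(30 04 28 2c 5c 5c 5c d4 31) = 4160
m2: inner = H(5a 6e 42 46 36 36 36 53 54 48 70) = cc 85; tag = H(30 04 28 2c 5c 5c 5c cc 85) = 9558
m3: inner = H(5a 6e 42 46 36 36 36 95 4e 11 69) = bf 90; tag = H(30 04 28 2c 5c 5c 5c bf 90) = a04b
m4: inner = H(5a 6e 42 46 36 36 36 79 70 77 6f) = e7 da; tag = H(30 04 28 2c 5c 5c 5c e7 da) = ea73 ← matches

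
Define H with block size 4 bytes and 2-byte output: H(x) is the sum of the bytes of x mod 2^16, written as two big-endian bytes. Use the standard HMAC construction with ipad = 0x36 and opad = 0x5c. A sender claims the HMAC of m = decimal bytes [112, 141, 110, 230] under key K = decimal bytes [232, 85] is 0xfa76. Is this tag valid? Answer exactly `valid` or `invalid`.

invalid

Key decimal bytes [232, 85] = e8 55 is 2 bytes ≤ B = 4; zero-pad to 4 bytes: K' = e8 55 00 00.
K' ⊕ ipad = de 63 36 36; K' ⊕ opad = b4 09 5c 5c.
Inner hash: sum = 222+99+54+54+112+141+110+230 = 1022 → 03 fe.
Outer hash (recomputed tag): sum = 180+9+92+92+3+254 = 630 → 02 76.
Recomputed tag = 0276; claimed = fa76 → mismatch.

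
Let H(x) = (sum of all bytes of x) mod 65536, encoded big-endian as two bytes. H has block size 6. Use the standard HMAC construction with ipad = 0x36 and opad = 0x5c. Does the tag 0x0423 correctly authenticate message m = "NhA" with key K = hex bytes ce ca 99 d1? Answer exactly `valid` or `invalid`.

valid

Key hex bytes ce ca 99 d1 is 4 bytes ≤ B = 6; zero-pad to 6 bytes: K' = ce ca 99 d1 00 00.
K' ⊕ ipad = f8 fc af e7 36 36; K' ⊕ opad = 92 96 c5 8d 5c 5c.
Inner hash: sum = 248+252+175+231+54+54+78+104+65 = 1261 → 04 ed.
Outer hash (recomputed tag): sum = 146+150+197+141+92+92+4+237 = 1059 → 04 23.
Recomputed tag = 0423; claimed = 0423 → match.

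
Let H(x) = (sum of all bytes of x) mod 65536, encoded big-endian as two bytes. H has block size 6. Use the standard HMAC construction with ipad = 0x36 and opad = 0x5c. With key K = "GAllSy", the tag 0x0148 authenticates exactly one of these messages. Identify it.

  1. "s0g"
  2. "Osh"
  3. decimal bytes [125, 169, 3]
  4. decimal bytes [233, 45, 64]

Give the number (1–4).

Key "GAllSy" = 47 41 6c 6c 53 79 is exactly B = 6 bytes: K' = 47 41 6c 6c 53 79.
K' ⊕ ipad = 71 77 5a 5a 65 4f; K' ⊕ opad = 1b 1d 30 30 0f 25.
m1: inner = H(71 77 5a 5a 65 4f 73 30 67) = 03 5a; tag = H(1b 1d 30 30 0f 25 03 5a) = 0129
m2: inner = H(71 77 5a 5a 65 4f 4f 73 68) = 03 7a; tag = H(1b 1d 30 30 0f 25 03 7a) = 0149
m3: inner = H(71 77 5a 5a 65 4f 7d a9 03) = 03 79; tag = H(1b 1d 30 30 0f 25 03 79) = 0148 ← matches
m4: inner = H(71 77 5a 5a 65 4f e9 2d 40) = 03 a6; tag = H(1b 1d 30 30 0f 25 03 a6) = 0175

3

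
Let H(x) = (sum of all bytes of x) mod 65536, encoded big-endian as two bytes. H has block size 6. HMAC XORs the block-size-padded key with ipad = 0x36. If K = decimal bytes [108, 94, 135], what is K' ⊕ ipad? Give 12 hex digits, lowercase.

Key decimal bytes [108, 94, 135] = 6c 5e 87 is 3 bytes ≤ B = 6; zero-pad to 6 bytes: K' = 6c 5e 87 00 00 00.
XOR each byte with 0x36: 6c⊕36=5a, 5e⊕36=68, 87⊕36=b1, 00⊕36=36, 00⊕36=36, 00⊕36=36.

5a68b1363636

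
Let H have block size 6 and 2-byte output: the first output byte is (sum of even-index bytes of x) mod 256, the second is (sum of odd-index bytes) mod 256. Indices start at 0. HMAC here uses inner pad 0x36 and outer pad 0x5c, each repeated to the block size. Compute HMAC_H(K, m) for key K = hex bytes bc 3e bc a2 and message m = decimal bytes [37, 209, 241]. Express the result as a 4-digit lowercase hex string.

7c5f

Key hex bytes bc 3e bc a2 is 4 bytes ≤ B = 6; zero-pad to 6 bytes: K' = bc 3e bc a2 00 00.
K' ⊕ ipad = 8a 08 8a 94 36 36.  K' ⊕ opad = e0 62 e0 fe 5c 5c.
Inner input = (K'⊕ipad) ∥ m = 8a 08 8a 94 36 36 ∥ 25 d1 f1.
Inner hash: even-index sum = 608 mod 256 = 96; odd-index sum = 419 mod 256 = 163 → 60 a3.
Outer input = (K'⊕opad) ∥ inner = e0 62 e0 fe 5c 5c ∥ 60 a3.
Outer hash (tag): even-index sum = 636 mod 256 = 124; odd-index sum = 607 mod 256 = 95 → 7c 5f.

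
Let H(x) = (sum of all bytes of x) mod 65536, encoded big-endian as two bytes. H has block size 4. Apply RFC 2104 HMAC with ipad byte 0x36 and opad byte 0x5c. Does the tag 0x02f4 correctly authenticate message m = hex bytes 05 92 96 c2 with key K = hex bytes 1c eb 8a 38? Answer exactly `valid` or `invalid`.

valid

Key hex bytes 1c eb 8a 38 is exactly B = 4 bytes: K' = 1c eb 8a 38.
K' ⊕ ipad = 2a dd bc 0e; K' ⊕ opad = 40 b7 d6 64.
Inner hash: sum = 42+221+188+14+5+146+150+194 = 960 → 03 c0.
Outer hash (recomputed tag): sum = 64+183+214+100+3+192 = 756 → 02 f4.
Recomputed tag = 02f4; claimed = 02f4 → match.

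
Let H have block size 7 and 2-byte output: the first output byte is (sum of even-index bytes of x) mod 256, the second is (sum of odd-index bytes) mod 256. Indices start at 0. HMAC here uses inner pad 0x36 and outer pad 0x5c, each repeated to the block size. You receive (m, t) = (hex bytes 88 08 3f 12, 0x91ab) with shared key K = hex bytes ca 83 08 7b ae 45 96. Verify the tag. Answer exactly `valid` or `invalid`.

invalid

Key hex bytes ca 83 08 7b ae 45 96 is exactly B = 7 bytes: K' = ca 83 08 7b ae 45 96.
K' ⊕ ipad = fc b5 3e 4d 98 73 a0; K' ⊕ opad = 96 df 54 27 f2 19 ca.
Inner hash: even-index sum = 652 mod 256 = 140; odd-index sum = 572 mod 256 = 60 → 8c 3c.
Outer hash (recomputed tag): even-index sum = 738 mod 256 = 226; odd-index sum = 427 mod 256 = 171 → e2 ab.
Recomputed tag = e2ab; claimed = 91ab → mismatch.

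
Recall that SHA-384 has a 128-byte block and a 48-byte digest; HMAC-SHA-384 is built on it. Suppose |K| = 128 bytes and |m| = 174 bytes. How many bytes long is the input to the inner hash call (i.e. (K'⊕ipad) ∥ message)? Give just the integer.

Key is 128 ≤ 128 bytes, zero-padded: |K'| = 128.
Inner input = (K'⊕ipad) ∥ m → 128 + 174 = 302 bytes.

302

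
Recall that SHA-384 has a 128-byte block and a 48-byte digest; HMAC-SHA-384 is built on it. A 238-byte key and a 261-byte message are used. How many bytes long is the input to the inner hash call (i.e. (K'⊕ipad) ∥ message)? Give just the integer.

Key is 238 > 128 bytes, so it is hashed to 48 bytes then zero-padded to 128: |K'| = 128.
Inner input = (K'⊕ipad) ∥ m → 128 + 261 = 389 bytes.

389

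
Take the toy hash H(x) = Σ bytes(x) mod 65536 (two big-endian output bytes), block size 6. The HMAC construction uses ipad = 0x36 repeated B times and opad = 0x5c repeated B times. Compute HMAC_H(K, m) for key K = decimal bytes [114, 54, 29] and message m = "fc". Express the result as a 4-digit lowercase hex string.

Key decimal bytes [114, 54, 29] = 72 36 1d is 3 bytes ≤ B = 6; zero-pad to 6 bytes: K' = 72 36 1d 00 00 00.
K' ⊕ ipad = 44 00 2b 36 36 36.  K' ⊕ opad = 2e 6a 41 5c 5c 5c.
Inner input = (K'⊕ipad) ∥ m = 44 00 2b 36 36 36 ∥ 66 63.
Inner hash: sum = 68+0+43+54+54+54+102+99 = 474 → 01 da.
Outer input = (K'⊕opad) ∥ inner = 2e 6a 41 5c 5c 5c ∥ 01 da.
Outer hash (tag): sum = 46+106+65+92+92+92+1+218 = 712 → 02 c8.

02c8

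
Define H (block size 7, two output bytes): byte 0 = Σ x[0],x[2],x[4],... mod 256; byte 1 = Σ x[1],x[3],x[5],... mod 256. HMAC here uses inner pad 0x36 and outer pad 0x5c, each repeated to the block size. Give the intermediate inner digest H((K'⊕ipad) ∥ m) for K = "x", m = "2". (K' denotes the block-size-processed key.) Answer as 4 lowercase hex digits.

f0d4

Key "x" = 78 is 1 byte ≤ B = 7; zero-pad to 7 bytes: K' = 78 00 00 00 00 00 00.
K' ⊕ ipad = 4e 36 36 36 36 36 36.
Inner input = 4e 36 36 36 36 36 36 ∥ 32.
Inner hash: even-index sum = 240 mod 256 = 240; odd-index sum = 212 mod 256 = 212 → f0 d4.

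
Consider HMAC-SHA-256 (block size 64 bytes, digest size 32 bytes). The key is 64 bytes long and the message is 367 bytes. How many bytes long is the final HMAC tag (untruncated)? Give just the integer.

32

The tag is one SHA-256 digest: 32 bytes.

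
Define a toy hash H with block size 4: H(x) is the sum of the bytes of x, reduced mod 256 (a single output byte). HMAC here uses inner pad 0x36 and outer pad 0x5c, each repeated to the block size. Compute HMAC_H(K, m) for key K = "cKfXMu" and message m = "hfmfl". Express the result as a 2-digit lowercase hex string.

4d

Key "cKfXMu" = 63 4b 66 58 4d 75 is 6 bytes > B = 4, so hash it first: H(key) = 2e, then zero-pad to 4 bytes: K' = 2e 00 00 00.
K' ⊕ ipad = 18 36 36 36.  K' ⊕ opad = 72 5c 5c 5c.
Inner input = (K'⊕ipad) ∥ m = 18 36 36 36 ∥ 68 66 6d 66 6c.
Inner hash: sum = 24+54+54+54+104+102+109+102+108 = 711; mod 256 = 199 → c7.
Outer input = (K'⊕opad) ∥ inner = 72 5c 5c 5c ∥ c7.
Outer hash (tag): sum = 114+92+92+92+199 = 589; mod 256 = 77 → 4d.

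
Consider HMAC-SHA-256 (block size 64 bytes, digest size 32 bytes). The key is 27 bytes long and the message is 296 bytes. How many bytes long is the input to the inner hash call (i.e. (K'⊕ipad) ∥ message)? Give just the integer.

Key is 27 ≤ 64 bytes, zero-padded: |K'| = 64.
Inner input = (K'⊕ipad) ∥ m → 64 + 296 = 360 bytes.

360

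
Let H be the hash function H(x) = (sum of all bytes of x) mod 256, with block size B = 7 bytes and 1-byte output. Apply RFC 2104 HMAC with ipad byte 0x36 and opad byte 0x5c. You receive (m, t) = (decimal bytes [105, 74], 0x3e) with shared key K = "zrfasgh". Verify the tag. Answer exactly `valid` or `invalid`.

Key "zrfasgh" = 7a 72 66 61 73 67 68 is exactly B = 7 bytes: K' = 7a 72 66 61 73 67 68.
K' ⊕ ipad = 4c 44 50 57 45 51 5e; K' ⊕ opad = 26 2e 3a 3d 2f 3b 34.
Inner hash: sum = 76+68+80+87+69+81+94+105+74 = 734; mod 256 = 222 → de.
Outer hash (recomputed tag): sum = 38+46+58+61+47+59+52+222 = 583; mod 256 = 71 → 47.
Recomputed tag = 47; claimed = 3e → mismatch.

invalid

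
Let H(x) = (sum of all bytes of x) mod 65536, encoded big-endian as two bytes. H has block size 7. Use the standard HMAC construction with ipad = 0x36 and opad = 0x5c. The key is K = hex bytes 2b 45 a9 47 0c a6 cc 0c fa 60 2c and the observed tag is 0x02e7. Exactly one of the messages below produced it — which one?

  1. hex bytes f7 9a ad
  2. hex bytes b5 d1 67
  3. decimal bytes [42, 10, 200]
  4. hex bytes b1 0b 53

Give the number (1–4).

Key hex bytes 2b 45 a9 47 0c a6 cc 0c fa 60 2c is 11 bytes > B = 7, so hash it first: H(key) = 04 70, then zero-pad to 7 bytes: K' = 04 70 00 00 00 00 00.
K' ⊕ ipad = 32 46 36 36 36 36 36; K' ⊕ opad = 58 2c 5c 5c 5c 5c 5c.
m1: inner = H(32 46 36 36 36 36 36 f7 9a ad) = 03 c4; tag = H(58 2c 5c 5c 5c 5c 5c 03 c4) = 0317
m2: inner = H(32 46 36 36 36 36 36 b5 d1 67) = 03 73; tag = H(58 2c 5c 5c 5c 5c 5c 03 73) = 02c6
m3: inner = H(32 46 36 36 36 36 36 2a 0a c8) = 02 82; tag = H(58 2c 5c 5c 5c 5c 5c 02 82) = 02d4
m4: inner = H(32 46 36 36 36 36 36 b1 0b 53) = 02 95; tag = H(58 2c 5c 5c 5c 5c 5c 02 95) = 02e7 ← matches

4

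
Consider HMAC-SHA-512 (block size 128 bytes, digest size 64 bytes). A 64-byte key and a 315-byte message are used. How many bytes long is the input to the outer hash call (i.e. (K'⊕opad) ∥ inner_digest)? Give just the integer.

192

Key is 64 ≤ 128 bytes, zero-padded: |K'| = 128.
Outer input = (K'⊕opad) ∥ H(inner) → 128 + 64 = 192 bytes.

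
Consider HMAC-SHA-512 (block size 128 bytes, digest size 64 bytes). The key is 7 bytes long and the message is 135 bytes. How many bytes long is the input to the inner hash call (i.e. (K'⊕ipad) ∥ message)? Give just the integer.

263

Key is 7 ≤ 128 bytes, zero-padded: |K'| = 128.
Inner input = (K'⊕ipad) ∥ m → 128 + 135 = 263 bytes.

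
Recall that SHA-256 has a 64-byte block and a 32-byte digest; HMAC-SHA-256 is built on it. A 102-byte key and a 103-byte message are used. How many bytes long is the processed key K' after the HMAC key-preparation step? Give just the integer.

Key is 102 > 64 bytes, so it is hashed to 32 bytes then zero-padded to 64: |K'| = 64.

64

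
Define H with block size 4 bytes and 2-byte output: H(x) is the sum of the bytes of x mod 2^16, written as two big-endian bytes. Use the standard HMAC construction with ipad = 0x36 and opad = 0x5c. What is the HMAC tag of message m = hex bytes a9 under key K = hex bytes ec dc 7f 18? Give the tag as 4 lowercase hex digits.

027d

Key hex bytes ec dc 7f 18 is exactly B = 4 bytes: K' = ec dc 7f 18.
K' ⊕ ipad = da ea 49 2e.  K' ⊕ opad = b0 80 23 44.
Inner input = (K'⊕ipad) ∥ m = da ea 49 2e ∥ a9.
Inner hash: sum = 218+234+73+46+169 = 740 → 02 e4.
Outer input = (K'⊕opad) ∥ inner = b0 80 23 44 ∥ 02 e4.
Outer hash (tag): sum = 176+128+35+68+2+228 = 637 → 02 7d.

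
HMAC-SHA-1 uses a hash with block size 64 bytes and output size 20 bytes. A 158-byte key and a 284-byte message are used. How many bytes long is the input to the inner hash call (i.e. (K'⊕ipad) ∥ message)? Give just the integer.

Key is 158 > 64 bytes, so it is hashed to 20 bytes then zero-padded to 64: |K'| = 64.
Inner input = (K'⊕ipad) ∥ m → 64 + 284 = 348 bytes.

348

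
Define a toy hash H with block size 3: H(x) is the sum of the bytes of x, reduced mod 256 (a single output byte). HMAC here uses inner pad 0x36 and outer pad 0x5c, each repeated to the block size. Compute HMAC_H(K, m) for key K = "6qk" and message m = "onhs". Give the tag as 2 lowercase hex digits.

Key "6qk" = 36 71 6b is exactly B = 3 bytes: K' = 36 71 6b.
K' ⊕ ipad = 00 47 5d.  K' ⊕ opad = 6a 2d 37.
Inner input = (K'⊕ipad) ∥ m = 00 47 5d ∥ 6f 6e 68 73.
Inner hash: sum = 0+71+93+111+110+104+115 = 604; mod 256 = 92 → 5c.
Outer input = (K'⊕opad) ∥ inner = 6a 2d 37 ∥ 5c.
Outer hash (tag): sum = 106+45+55+92 = 298; mod 256 = 42 → 2a.

2a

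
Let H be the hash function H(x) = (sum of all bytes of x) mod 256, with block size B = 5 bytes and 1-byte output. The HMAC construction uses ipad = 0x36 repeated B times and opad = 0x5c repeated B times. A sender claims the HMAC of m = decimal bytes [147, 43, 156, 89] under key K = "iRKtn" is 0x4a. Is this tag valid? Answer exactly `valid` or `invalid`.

Key "iRKtn" = 69 52 4b 74 6e is exactly B = 5 bytes: K' = 69 52 4b 74 6e.
K' ⊕ ipad = 5f 64 7d 42 58; K' ⊕ opad = 35 0e 17 28 32.
Inner hash: sum = 95+100+125+66+88+147+43+156+89 = 909; mod 256 = 141 → 8d.
Outer hash (recomputed tag): sum = 53+14+23+40+50+141 = 321; mod 256 = 65 → 41.
Recomputed tag = 41; claimed = 4a → mismatch.

invalid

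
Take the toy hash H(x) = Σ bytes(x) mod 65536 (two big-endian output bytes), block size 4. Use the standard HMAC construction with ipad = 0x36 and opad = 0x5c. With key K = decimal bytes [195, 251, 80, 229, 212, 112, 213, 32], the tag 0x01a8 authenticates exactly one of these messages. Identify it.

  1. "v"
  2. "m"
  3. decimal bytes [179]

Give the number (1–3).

2

Key decimal bytes [195, 251, 80, 229, 212, 112, 213, 32] = c3 fb 50 e5 d4 70 d5 20 is 8 bytes > B = 4, so hash it first: H(key) = 05 2c, then zero-pad to 4 bytes: K' = 05 2c 00 00.
K' ⊕ ipad = 33 1a 36 36; K' ⊕ opad = 59 70 5c 5c.
m1: inner = H(33 1a 36 36 76) = 01 2f; tag = H(59 70 5c 5c 01 2f) = 01b1
m2: inner = H(33 1a 36 36 6d) = 01 26; tag = H(59 70 5c 5c 01 26) = 01a8 ← matches
m3: inner = H(33 1a 36 36 b3) = 01 6c; tag = H(59 70 5c 5c 01 6c) = 01ee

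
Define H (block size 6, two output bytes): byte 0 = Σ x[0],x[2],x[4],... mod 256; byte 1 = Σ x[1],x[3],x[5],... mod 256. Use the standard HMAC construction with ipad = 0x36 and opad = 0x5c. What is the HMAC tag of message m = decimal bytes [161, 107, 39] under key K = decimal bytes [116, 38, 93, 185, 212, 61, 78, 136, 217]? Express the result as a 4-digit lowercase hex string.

7619

Key decimal bytes [116, 38, 93, 185, 212, 61, 78, 136, 217] = 74 26 5d b9 d4 3d 4e 88 d9 is 9 bytes > B = 6, so hash it first: H(key) = cc a4, then zero-pad to 6 bytes: K' = cc a4 00 00 00 00.
K' ⊕ ipad = fa 92 36 36 36 36.  K' ⊕ opad = 90 f8 5c 5c 5c 5c.
Inner input = (K'⊕ipad) ∥ m = fa 92 36 36 36 36 ∥ a1 6b 27.
Inner hash: even-index sum = 558 mod 256 = 46; odd-index sum = 361 mod 256 = 105 → 2e 69.
Outer input = (K'⊕opad) ∥ inner = 90 f8 5c 5c 5c 5c ∥ 2e 69.
Outer hash (tag): even-index sum = 374 mod 256 = 118; odd-index sum = 537 mod 256 = 25 → 76 19.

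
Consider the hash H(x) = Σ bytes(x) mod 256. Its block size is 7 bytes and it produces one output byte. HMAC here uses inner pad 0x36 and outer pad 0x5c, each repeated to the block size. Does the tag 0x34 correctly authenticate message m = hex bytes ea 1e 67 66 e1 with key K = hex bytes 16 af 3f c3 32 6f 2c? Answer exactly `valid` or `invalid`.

valid

Key hex bytes 16 af 3f c3 32 6f 2c is exactly B = 7 bytes: K' = 16 af 3f c3 32 6f 2c.
K' ⊕ ipad = 20 99 09 f5 04 59 1a; K' ⊕ opad = 4a f3 63 9f 6e 33 70.
Inner hash: sum = 32+153+9+245+4+89+26+234+30+103+102+225 = 1252; mod 256 = 228 → e4.
Outer hash (recomputed tag): sum = 74+243+99+159+110+51+112+228 = 1076; mod 256 = 52 → 34.
Recomputed tag = 34; claimed = 34 → match.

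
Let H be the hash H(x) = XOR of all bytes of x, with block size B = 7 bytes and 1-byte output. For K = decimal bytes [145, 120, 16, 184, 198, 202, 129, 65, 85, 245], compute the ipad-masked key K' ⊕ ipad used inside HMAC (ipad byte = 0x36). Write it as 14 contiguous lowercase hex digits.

1b363636363636

Key decimal bytes [145, 120, 16, 184, 198, 202, 129, 65, 85, 245] = 91 78 10 b8 c6 ca 81 41 55 f5 is 10 bytes > B = 7, so hash it first: H(key) = 2d, then zero-pad to 7 bytes: K' = 2d 00 00 00 00 00 00.
XOR each byte with 0x36: 2d⊕36=1b, 00⊕36=36, 00⊕36=36, 00⊕36=36, 00⊕36=36, 00⊕36=36, 00⊕36=36.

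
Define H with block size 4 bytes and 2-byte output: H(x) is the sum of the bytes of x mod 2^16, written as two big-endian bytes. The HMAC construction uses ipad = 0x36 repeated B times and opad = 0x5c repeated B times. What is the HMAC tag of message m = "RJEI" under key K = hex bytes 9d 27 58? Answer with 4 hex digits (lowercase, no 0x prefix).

0228

Key hex bytes 9d 27 58 is 3 bytes ≤ B = 4; zero-pad to 4 bytes: K' = 9d 27 58 00.
K' ⊕ ipad = ab 11 6e 36.  K' ⊕ opad = c1 7b 04 5c.
Inner input = (K'⊕ipad) ∥ m = ab 11 6e 36 ∥ 52 4a 45 49.
Inner hash: sum = 171+17+110+54+82+74+69+73 = 650 → 02 8a.
Outer input = (K'⊕opad) ∥ inner = c1 7b 04 5c ∥ 02 8a.
Outer hash (tag): sum = 193+123+4+92+2+138 = 552 → 02 28.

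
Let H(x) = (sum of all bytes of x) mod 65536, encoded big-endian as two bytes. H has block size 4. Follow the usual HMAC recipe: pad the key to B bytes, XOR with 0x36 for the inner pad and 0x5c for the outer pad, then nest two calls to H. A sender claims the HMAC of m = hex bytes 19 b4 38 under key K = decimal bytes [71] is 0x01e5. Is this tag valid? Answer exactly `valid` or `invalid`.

Key decimal bytes [71] = 47 is 1 byte ≤ B = 4; zero-pad to 4 bytes: K' = 47 00 00 00.
K' ⊕ ipad = 71 36 36 36; K' ⊕ opad = 1b 5c 5c 5c.
Inner hash: sum = 113+54+54+54+25+180+56 = 536 → 02 18.
Outer hash (recomputed tag): sum = 27+92+92+92+2+24 = 329 → 01 49.
Recomputed tag = 0149; claimed = 01e5 → mismatch.

invalid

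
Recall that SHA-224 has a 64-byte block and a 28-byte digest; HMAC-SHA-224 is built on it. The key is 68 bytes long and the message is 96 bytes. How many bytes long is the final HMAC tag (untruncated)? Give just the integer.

28

The tag is one SHA-224 digest: 28 bytes.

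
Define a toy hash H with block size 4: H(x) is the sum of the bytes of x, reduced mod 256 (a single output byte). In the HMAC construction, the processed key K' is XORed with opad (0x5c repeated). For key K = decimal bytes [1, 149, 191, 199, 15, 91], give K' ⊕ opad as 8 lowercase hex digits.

da5c5c5c

Key decimal bytes [1, 149, 191, 199, 15, 91] = 01 95 bf c7 0f 5b is 6 bytes > B = 4, so hash it first: H(key) = 86, then zero-pad to 4 bytes: K' = 86 00 00 00.
XOR each byte with 0x5c: 86⊕5c=da, 00⊕5c=5c, 00⊕5c=5c, 00⊕5c=5c.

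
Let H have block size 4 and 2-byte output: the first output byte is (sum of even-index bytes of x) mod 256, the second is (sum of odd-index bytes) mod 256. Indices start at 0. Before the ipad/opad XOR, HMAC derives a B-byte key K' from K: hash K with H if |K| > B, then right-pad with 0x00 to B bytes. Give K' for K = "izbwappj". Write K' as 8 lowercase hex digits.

9ccb0000

|K| = 8 > B = 4, so first hash the key.
H(K): even-index sum = 412 mod 256 = 156; odd-index sum = 459 mod 256 = 203 → 9c cb.
Zero-pad H(K) = 9c cb to 4 bytes: K' = 9c cb 00 00.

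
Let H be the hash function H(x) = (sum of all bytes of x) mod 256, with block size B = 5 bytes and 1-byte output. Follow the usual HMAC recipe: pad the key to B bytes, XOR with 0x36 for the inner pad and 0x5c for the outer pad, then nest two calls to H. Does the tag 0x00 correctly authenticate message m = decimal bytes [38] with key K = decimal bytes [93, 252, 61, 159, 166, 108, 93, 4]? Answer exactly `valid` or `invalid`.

valid

Key decimal bytes [93, 252, 61, 159, 166, 108, 93, 4] = 5d fc 3d 9f a6 6c 5d 04 is 8 bytes > B = 5, so hash it first: H(key) = a8, then zero-pad to 5 bytes: K' = a8 00 00 00 00.
K' ⊕ ipad = 9e 36 36 36 36; K' ⊕ opad = f4 5c 5c 5c 5c.
Inner hash: sum = 158+54+54+54+54+38 = 412; mod 256 = 156 → 9c.
Outer hash (recomputed tag): sum = 244+92+92+92+92+156 = 768; mod 256 = 0 → 00.
Recomputed tag = 00; claimed = 00 → match.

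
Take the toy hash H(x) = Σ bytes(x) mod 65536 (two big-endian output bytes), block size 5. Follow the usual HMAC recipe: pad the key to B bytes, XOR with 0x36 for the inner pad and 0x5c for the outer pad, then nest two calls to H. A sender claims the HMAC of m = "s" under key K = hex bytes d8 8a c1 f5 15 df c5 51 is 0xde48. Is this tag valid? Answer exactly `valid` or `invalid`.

invalid

Key hex bytes d8 8a c1 f5 15 df c5 51 is 8 bytes > B = 5, so hash it first: H(key) = 05 22, then zero-pad to 5 bytes: K' = 05 22 00 00 00.
K' ⊕ ipad = 33 14 36 36 36; K' ⊕ opad = 59 7e 5c 5c 5c.
Inner hash: sum = 51+20+54+54+54+115 = 348 → 01 5c.
Outer hash (recomputed tag): sum = 89+126+92+92+92+1+92 = 584 → 02 48.
Recomputed tag = 0248; claimed = de48 → mismatch.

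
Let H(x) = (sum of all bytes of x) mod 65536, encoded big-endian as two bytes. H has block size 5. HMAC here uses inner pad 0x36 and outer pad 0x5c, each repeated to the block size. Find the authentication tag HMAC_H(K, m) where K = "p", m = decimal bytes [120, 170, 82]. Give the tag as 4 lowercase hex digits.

0230

Key "p" = 70 is 1 byte ≤ B = 5; zero-pad to 5 bytes: K' = 70 00 00 00 00.
K' ⊕ ipad = 46 36 36 36 36.  K' ⊕ opad = 2c 5c 5c 5c 5c.
Inner input = (K'⊕ipad) ∥ m = 46 36 36 36 36 ∥ 78 aa 52.
Inner hash: sum = 70+54+54+54+54+120+170+82 = 658 → 02 92.
Outer input = (K'⊕opad) ∥ inner = 2c 5c 5c 5c 5c ∥ 02 92.
Outer hash (tag): sum = 44+92+92+92+92+2+146 = 560 → 02 30.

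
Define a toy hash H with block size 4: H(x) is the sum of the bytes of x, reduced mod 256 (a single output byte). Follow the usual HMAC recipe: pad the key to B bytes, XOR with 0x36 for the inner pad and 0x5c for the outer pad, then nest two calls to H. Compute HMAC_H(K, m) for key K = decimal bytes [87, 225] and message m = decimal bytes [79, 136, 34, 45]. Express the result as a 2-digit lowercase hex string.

Key decimal bytes [87, 225] = 57 e1 is 2 bytes ≤ B = 4; zero-pad to 4 bytes: K' = 57 e1 00 00.
K' ⊕ ipad = 61 d7 36 36.  K' ⊕ opad = 0b bd 5c 5c.
Inner input = (K'⊕ipad) ∥ m = 61 d7 36 36 ∥ 4f 88 22 2d.
Inner hash: sum = 97+215+54+54+79+136+34+45 = 714; mod 256 = 202 → ca.
Outer input = (K'⊕opad) ∥ inner = 0b bd 5c 5c ∥ ca.
Outer hash (tag): sum = 11+189+92+92+202 = 586; mod 256 = 74 → 4a.

4a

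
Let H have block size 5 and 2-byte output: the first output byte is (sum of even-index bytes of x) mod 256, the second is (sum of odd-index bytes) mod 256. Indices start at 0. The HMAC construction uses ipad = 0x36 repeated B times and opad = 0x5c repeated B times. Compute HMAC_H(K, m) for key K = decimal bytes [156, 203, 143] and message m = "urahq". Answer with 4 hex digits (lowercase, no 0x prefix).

6966

Key decimal bytes [156, 203, 143] = 9c cb 8f is 3 bytes ≤ B = 5; zero-pad to 5 bytes: K' = 9c cb 8f 00 00.
K' ⊕ ipad = aa fd b9 36 36.  K' ⊕ opad = c0 97 d3 5c 5c.
Inner input = (K'⊕ipad) ∥ m = aa fd b9 36 36 ∥ 75 72 61 68 71.
Inner hash: even-index sum = 627 mod 256 = 115; odd-index sum = 634 mod 256 = 122 → 73 7a.
Outer input = (K'⊕opad) ∥ inner = c0 97 d3 5c 5c ∥ 73 7a.
Outer hash (tag): even-index sum = 617 mod 256 = 105; odd-index sum = 358 mod 256 = 102 → 69 66.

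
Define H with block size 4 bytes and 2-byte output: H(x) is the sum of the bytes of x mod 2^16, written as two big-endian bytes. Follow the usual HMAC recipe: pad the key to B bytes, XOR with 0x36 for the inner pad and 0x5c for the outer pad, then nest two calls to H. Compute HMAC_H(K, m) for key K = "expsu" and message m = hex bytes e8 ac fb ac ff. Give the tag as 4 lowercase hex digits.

0260

Key "expsu" = 65 78 70 73 75 is 5 bytes > B = 4, so hash it first: H(key) = 02 35, then zero-pad to 4 bytes: K' = 02 35 00 00.
K' ⊕ ipad = 34 03 36 36.  K' ⊕ opad = 5e 69 5c 5c.
Inner input = (K'⊕ipad) ∥ m = 34 03 36 36 ∥ e8 ac fb ac ff.
Inner hash: sum = 52+3+54+54+232+172+251+172+255 = 1245 → 04 dd.
Outer input = (K'⊕opad) ∥ inner = 5e 69 5c 5c ∥ 04 dd.
Outer hash (tag): sum = 94+105+92+92+4+221 = 608 → 02 60.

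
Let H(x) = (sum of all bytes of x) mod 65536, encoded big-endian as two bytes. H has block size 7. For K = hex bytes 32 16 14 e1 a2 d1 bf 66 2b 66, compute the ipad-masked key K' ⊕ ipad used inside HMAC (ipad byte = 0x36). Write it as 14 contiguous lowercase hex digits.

Key hex bytes 32 16 14 e1 a2 d1 bf 66 2b 66 is 10 bytes > B = 7, so hash it first: H(key) = 04 66, then zero-pad to 7 bytes: K' = 04 66 00 00 00 00 00.
XOR each byte with 0x36: 04⊕36=32, 66⊕36=50, 00⊕36=36, 00⊕36=36, 00⊕36=36, 00⊕36=36, 00⊕36=36.

32503636363636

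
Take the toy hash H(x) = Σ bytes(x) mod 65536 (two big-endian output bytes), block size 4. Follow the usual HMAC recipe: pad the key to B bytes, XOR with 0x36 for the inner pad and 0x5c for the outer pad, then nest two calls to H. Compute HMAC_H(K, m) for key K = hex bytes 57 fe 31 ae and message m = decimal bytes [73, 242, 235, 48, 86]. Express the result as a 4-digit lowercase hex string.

Key hex bytes 57 fe 31 ae is exactly B = 4 bytes: K' = 57 fe 31 ae.
K' ⊕ ipad = 61 c8 07 98.  K' ⊕ opad = 0b a2 6d f2.
Inner input = (K'⊕ipad) ∥ m = 61 c8 07 98 ∥ 49 f2 eb 30 56.
Inner hash: sum = 97+200+7+152+73+242+235+48+86 = 1140 → 04 74.
Outer input = (K'⊕opad) ∥ inner = 0b a2 6d f2 ∥ 04 74.
Outer hash (tag): sum = 11+162+109+242+4+116 = 644 → 02 84.

0284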